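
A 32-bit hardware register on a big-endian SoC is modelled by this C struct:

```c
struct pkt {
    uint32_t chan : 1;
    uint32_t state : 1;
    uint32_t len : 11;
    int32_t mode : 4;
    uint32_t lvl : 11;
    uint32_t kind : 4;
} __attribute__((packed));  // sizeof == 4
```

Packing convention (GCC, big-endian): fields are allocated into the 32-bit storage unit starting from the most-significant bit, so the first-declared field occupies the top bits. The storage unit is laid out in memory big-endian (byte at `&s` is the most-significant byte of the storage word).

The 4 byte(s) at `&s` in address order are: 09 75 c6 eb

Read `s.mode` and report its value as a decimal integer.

[0]=0x09 [1]=0x75 [2]=0xc6 [3]=0xeb (big-endian) → word 0x0975c6eb
chan:1 @ bit 31 → (0x0975c6eb>>31)&0x1 = 0x0
state:1 @ bit 30 → (0x0975c6eb>>30)&0x1 = 0x0
len:11 @ bit 19 → (0x0975c6eb>>19)&0x7ff = 0x12e
mode:4 @ bit 15 → (0x0975c6eb>>15)&0xf = 0xb  ←
lvl:11 @ bit 4 → (0x0975c6eb>>4)&0x7ff = 0x46e
kind:4 @ bit 0 → (0x0975c6eb>>0)&0xf = 0xb
mode signed 4b, MSB=1: 11 - 16 = -5

-5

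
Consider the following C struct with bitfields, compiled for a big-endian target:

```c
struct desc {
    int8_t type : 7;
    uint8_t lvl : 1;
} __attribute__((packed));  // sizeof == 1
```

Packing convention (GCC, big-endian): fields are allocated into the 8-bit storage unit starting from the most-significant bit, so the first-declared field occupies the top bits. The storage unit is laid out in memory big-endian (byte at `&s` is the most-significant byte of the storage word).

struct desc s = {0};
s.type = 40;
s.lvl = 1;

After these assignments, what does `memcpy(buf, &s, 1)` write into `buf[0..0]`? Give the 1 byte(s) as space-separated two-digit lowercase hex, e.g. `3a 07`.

type:7 = 40 → 0x28 << 1 → word 0x50
lvl:1 = 1 → 0x1 << 0 → word 0x51
word = 0x51 → big-endian bytes:
  [0]=0x51

51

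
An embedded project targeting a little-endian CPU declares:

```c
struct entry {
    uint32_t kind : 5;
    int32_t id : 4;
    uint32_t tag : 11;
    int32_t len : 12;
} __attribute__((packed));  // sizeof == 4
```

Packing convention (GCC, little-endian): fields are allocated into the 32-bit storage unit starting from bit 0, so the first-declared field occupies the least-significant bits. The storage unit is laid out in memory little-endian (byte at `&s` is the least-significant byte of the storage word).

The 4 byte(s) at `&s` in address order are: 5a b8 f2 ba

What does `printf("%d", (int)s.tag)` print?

[0]=0x5a [1]=0xb8 [2]=0xf2 [3]=0xba (little-endian) → word 0xbaf2b85a
kind [0+:5] = (word>>0) & 0x1f = 26
id [5+:4] = (word>>5) & 0xf = 2
tag [9+:11] = (word>>9) & 0x7ff = 348  ←
len [20+:12] = (word>>20) & 0xfff = 2991

348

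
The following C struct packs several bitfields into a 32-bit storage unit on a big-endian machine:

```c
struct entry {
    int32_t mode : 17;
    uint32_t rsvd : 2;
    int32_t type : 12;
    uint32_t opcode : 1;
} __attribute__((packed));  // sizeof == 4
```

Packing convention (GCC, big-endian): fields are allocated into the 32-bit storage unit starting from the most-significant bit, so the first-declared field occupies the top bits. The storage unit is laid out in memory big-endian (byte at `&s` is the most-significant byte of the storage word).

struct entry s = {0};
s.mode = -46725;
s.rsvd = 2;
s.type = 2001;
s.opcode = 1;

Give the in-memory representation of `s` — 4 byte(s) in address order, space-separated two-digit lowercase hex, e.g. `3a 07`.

mode:17 = -46725 → 0x1497b << 15 → word 0xa4bd8000
rsvd:2 = 2 → 0x2 << 13 → word 0xa4bdc000
type:12 = 2001 → 0x7d1 << 1 → word 0xa4bdcfa2
opcode:1 = 1 → 0x1 << 0 → word 0xa4bdcfa3
word = 0xa4bdcfa3 → big-endian bytes:
  [0]=0xa4  [1]=0xbd  [2]=0xcf  [3]=0xa3

a4 bd cf a3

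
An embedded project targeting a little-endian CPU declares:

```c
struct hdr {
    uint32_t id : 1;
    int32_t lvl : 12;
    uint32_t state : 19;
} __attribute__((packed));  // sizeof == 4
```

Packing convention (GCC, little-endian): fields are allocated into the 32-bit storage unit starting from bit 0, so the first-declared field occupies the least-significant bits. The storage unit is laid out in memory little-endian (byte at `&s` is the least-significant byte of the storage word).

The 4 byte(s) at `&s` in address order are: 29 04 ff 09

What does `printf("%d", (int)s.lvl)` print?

532

[0]=0x29 [1]=0x04 [2]=0xff [3]=0x09 (little-endian) → word 0x09ff0429
id [0+:1] = (word>>0) & 0x1 = 1
lvl [1+:12] = (word>>1) & 0xfff = 532  ←
state [13+:19] = (word>>13) & 0x7ffff = 20472
lvl signed 12b, MSB=0: value = 532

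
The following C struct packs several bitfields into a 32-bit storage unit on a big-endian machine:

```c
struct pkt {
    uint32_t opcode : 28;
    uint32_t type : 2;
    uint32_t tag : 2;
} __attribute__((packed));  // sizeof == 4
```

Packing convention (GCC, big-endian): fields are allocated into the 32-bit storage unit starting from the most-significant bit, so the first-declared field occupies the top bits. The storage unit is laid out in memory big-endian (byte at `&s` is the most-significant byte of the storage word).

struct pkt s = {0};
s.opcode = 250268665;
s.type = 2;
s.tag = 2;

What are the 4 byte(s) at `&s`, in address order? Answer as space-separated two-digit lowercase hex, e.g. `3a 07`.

ee ac bf 9a

opcode:28 = 250268665 → 0xeeacbf9 << 4 → word 0xeeacbf90
type:2 = 2 → 0x2 << 2 → word 0xeeacbf98
tag:2 = 2 → 0x2 << 0 → word 0xeeacbf9a
word = 0xeeacbf9a → big-endian bytes:
  [0]=0xee  [1]=0xac  [2]=0xbf  [3]=0x9a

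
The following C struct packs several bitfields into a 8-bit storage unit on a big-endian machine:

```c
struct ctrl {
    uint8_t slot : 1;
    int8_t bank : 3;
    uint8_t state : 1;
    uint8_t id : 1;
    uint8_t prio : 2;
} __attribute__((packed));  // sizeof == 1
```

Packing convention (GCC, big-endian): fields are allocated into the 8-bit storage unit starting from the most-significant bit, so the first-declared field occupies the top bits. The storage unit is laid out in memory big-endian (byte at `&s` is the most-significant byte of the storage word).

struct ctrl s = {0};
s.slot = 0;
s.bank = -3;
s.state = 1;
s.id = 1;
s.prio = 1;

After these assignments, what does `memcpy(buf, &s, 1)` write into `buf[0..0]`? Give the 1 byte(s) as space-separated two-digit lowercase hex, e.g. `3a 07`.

5d

[7+:1] slot=0 & 0x1 = 0x0; word=0x00
[4+:3] bank=-3 & 0x7 = 0x5; word=0x50
[3+:1] state=1 & 0x1 = 0x1; word=0x58
[2+:1] id=1 & 0x1 = 0x1; word=0x5c
[0+:2] prio=1 & 0x3 = 0x1; word=0x5d
word = 0x5d → big-endian bytes:
  [0]=0x5d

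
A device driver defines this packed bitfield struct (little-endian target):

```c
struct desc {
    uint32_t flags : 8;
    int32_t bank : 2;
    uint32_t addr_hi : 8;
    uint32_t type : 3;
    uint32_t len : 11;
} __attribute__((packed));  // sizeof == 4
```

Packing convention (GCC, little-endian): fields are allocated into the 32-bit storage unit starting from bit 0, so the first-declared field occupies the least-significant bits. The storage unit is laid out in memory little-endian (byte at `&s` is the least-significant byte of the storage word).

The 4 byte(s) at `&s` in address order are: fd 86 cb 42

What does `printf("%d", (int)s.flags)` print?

253

[0]=0xfd [1]=0x86 [2]=0xcb [3]=0x42 (little-endian) → word 0x42cb86fd
flags [0+:8] = (word>>0) & 0xff = 253  ←
bank [8+:2] = (word>>8) & 0x3 = 2
addr_hi [10+:8] = (word>>10) & 0xff = 225
type [18+:3] = (word>>18) & 0x7 = 2
len [21+:11] = (word>>21) & 0x7ff = 534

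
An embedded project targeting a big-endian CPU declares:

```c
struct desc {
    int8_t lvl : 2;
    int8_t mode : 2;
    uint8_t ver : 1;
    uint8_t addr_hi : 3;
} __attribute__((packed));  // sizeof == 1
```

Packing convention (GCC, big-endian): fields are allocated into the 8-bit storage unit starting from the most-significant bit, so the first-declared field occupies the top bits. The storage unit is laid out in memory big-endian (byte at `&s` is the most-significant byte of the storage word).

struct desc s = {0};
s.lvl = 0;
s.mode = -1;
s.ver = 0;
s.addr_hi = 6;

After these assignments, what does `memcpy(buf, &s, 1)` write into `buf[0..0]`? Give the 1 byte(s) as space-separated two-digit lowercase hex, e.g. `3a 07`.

[6+:2] lvl=0 & 0x3 = 0x0; word=0x00
[4+:2] mode=-1 & 0x3 = 0x3; word=0x30
[3+:1] ver=0 & 0x1 = 0x0; word=0x30
[0+:3] addr_hi=6 & 0x7 = 0x6; word=0x36
word = 0x36 → big-endian bytes:
  [0]=0x36

36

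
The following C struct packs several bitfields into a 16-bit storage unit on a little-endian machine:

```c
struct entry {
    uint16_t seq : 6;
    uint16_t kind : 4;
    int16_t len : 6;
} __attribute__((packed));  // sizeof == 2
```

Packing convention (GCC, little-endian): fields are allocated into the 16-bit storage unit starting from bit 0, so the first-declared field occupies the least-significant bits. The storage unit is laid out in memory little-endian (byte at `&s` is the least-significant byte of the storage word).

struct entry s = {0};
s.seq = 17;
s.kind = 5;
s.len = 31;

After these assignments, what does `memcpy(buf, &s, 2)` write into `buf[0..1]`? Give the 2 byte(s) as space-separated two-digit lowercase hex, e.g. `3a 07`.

51 7d

seq (6b) val=17 bits=0x11 at bit 0: 0x0011
kind (4b) val=5 bits=0x5 at bit 6: 0x0151
len (6b) val=31 bits=0x1f at bit 10: 0x7d51
word = 0x7d51 → little-endian bytes:
  [0]=0x51  [1]=0x7d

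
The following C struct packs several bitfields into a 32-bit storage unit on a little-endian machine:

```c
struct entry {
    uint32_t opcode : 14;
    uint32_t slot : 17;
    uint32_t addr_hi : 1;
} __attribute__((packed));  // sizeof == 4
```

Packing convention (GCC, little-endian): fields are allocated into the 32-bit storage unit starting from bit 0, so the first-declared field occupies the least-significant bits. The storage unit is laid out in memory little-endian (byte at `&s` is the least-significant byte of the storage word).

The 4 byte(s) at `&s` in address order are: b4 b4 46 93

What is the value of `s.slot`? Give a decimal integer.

19738

[0]=0xb4 [1]=0xb4 [2]=0x46 [3]=0x93 (little-endian) → word 0x9346b4b4
opcode:14 @ bit 0 → (0x9346b4b4>>0)&0x3fff = 0x34b4
slot:17 @ bit 14 → (0x9346b4b4>>14)&0x1ffff = 0x4d1a  ←
addr_hi:1 @ bit 31 → (0x9346b4b4>>31)&0x1 = 0x1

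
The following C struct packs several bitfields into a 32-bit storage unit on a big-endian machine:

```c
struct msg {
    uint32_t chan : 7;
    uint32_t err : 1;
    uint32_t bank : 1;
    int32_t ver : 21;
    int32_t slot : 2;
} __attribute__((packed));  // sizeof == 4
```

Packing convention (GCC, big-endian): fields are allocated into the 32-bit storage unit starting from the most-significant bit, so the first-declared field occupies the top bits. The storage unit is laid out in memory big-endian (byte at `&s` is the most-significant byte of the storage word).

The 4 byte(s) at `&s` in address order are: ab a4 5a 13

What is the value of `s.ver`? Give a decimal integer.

[0]=0xab [1]=0xa4 [2]=0x5a [3]=0x13 (big-endian) → word 0xaba45a13
chan:7 @ bit 25 → (0xaba45a13>>25)&0x7f = 0x55
err:1 @ bit 24 → (0xaba45a13>>24)&0x1 = 0x1
bank:1 @ bit 23 → (0xaba45a13>>23)&0x1 = 0x1
ver:21 @ bit 2 → (0xaba45a13>>2)&0x1fffff = 0x91684  ←
slot:2 @ bit 0 → (0xaba45a13>>0)&0x3 = 0x3
ver signed 21b, MSB=0: value = 595588

595588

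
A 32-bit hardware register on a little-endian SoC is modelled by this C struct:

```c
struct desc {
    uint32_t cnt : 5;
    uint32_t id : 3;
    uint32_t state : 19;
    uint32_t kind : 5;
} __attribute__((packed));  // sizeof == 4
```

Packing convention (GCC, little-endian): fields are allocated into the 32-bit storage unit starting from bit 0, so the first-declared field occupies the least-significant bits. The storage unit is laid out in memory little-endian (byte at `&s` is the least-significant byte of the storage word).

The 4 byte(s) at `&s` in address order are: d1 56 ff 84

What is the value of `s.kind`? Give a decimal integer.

16

[0]=0xd1 [1]=0x56 [2]=0xff [3]=0x84 (little-endian) → word 0x84ff56d1
cnt:5 @ bit 0 → (0x84ff56d1>>0)&0x1f = 0x11
id:3 @ bit 5 → (0x84ff56d1>>5)&0x7 = 0x6
state:19 @ bit 8 → (0x84ff56d1>>8)&0x7ffff = 0x4ff56
kind:5 @ bit 27 → (0x84ff56d1>>27)&0x1f = 0x10  ←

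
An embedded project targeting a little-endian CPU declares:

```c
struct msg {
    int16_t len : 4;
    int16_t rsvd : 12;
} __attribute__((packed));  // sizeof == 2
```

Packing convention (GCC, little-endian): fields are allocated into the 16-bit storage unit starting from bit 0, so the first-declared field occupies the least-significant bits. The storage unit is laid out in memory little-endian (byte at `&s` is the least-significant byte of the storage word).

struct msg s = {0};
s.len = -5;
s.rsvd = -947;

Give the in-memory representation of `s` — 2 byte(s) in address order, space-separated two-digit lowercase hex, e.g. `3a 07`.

len (4b) val=-5 bits=0xb at bit 0: 0x000b
rsvd (12b) val=-947 bits=0xc4d at bit 4: 0xc4db
word = 0xc4db → little-endian bytes:
  [0]=0xdb  [1]=0xc4

db c4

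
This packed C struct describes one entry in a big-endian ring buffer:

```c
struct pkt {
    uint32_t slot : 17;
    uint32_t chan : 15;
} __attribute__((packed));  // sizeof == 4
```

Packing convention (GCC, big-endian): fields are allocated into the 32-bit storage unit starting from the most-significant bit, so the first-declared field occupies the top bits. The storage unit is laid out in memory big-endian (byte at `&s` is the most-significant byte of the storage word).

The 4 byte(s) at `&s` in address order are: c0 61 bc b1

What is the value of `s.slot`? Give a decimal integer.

[0]=0xc0 [1]=0x61 [2]=0xbc [3]=0xb1 (big-endian) → word 0xc061bcb1
slot [15+:17] = (word>>15) & 0x1ffff = 98499  ←
chan [0+:15] = (word>>0) & 0x7fff = 15537

98499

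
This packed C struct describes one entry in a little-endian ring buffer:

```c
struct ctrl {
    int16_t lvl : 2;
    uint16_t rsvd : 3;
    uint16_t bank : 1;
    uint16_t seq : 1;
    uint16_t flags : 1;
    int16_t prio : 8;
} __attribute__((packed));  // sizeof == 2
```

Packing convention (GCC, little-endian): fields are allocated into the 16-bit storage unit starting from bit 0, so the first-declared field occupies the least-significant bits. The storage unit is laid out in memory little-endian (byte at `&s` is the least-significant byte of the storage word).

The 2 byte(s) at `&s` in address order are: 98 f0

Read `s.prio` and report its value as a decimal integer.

-16

[0]=0x98 [1]=0xf0 (little-endian) → word 0xf098
lvl:2 @ bit 0 → (0xf098>>0)&0x3 = 0x0
rsvd:3 @ bit 2 → (0xf098>>2)&0x7 = 0x6
bank:1 @ bit 5 → (0xf098>>5)&0x1 = 0x0
seq:1 @ bit 6 → (0xf098>>6)&0x1 = 0x0
flags:1 @ bit 7 → (0xf098>>7)&0x1 = 0x1
prio:8 @ bit 8 → (0xf098>>8)&0xff = 0xf0  ←
prio signed 8b, MSB=1: 240 - 256 = -16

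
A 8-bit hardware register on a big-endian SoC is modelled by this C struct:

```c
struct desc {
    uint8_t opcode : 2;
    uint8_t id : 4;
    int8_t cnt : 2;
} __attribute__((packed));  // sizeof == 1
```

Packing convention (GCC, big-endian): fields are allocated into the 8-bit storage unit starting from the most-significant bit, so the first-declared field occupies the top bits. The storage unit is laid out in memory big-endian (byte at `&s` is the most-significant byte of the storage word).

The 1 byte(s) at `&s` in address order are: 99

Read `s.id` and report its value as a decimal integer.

[0]=0x99 (big-endian) → word 0x99
opcode:2 @ bit 6 → (0x99>>6)&0x3 = 0x2
id:4 @ bit 2 → (0x99>>2)&0xf = 0x6  ←
cnt:2 @ bit 0 → (0x99>>0)&0x3 = 0x1

6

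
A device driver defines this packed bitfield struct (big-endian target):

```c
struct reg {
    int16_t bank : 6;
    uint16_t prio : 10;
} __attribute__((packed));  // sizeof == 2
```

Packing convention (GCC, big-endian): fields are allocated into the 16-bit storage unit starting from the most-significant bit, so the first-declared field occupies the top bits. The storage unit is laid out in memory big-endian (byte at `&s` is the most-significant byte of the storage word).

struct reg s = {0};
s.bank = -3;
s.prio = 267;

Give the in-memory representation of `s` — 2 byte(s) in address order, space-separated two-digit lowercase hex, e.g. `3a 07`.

[10+:6] bank=-3 & 0x3f = 0x3d; word=0xf400
[0+:10] prio=267 & 0x3ff = 0x10b; word=0xf50b
word = 0xf50b → big-endian bytes:
  [0]=0xf5  [1]=0x0b

f5 0b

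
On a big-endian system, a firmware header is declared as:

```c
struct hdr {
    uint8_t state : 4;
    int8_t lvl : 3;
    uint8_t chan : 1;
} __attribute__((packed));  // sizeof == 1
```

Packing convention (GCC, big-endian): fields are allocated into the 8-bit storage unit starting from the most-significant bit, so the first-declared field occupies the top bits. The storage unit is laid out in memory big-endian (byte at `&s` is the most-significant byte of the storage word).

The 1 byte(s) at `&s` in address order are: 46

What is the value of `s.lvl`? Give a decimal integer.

3

[0]=0x46 (big-endian) → word 0x46
state:4 @ bit 4 → (0x46>>4)&0xf = 0x4
lvl:3 @ bit 1 → (0x46>>1)&0x7 = 0x3  ←
chan:1 @ bit 0 → (0x46>>0)&0x1 = 0x0
lvl signed 3b, MSB=0: value = 3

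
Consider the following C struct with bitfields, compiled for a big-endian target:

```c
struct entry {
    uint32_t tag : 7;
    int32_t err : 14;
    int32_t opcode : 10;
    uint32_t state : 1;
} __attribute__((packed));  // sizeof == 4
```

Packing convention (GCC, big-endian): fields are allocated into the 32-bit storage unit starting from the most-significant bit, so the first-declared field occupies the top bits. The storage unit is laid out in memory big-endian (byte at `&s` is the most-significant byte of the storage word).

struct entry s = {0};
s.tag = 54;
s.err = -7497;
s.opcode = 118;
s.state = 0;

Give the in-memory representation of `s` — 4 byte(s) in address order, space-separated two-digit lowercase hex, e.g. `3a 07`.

6d 15 b8 ec

[25+:7] tag=54 & 0x7f = 0x36; word=0x6c000000
[11+:14] err=-7497 & 0x3fff = 0x22b7; word=0x6d15b800
[1+:10] opcode=118 & 0x3ff = 0x76; word=0x6d15b8ec
[0+:1] state=0 & 0x1 = 0x0; word=0x6d15b8ec
word = 0x6d15b8ec → big-endian bytes:
  [0]=0x6d  [1]=0x15  [2]=0xb8  [3]=0xec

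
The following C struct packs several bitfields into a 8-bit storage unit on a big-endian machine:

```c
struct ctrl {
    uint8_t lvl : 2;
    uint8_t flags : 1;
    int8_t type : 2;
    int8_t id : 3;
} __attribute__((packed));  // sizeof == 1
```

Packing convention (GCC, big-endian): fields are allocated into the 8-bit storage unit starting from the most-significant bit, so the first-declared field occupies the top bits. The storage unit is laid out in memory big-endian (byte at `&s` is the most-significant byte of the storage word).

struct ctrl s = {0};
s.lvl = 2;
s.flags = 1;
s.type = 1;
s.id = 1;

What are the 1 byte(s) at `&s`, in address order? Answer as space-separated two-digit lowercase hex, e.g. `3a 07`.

a9

[6+:2] lvl=2 & 0x3 = 0x2; word=0x80
[5+:1] flags=1 & 0x1 = 0x1; word=0xa0
[3+:2] type=1 & 0x3 = 0x1; word=0xa8
[0+:3] id=1 & 0x7 = 0x1; word=0xa9
word = 0xa9 → big-endian bytes:
  [0]=0xa9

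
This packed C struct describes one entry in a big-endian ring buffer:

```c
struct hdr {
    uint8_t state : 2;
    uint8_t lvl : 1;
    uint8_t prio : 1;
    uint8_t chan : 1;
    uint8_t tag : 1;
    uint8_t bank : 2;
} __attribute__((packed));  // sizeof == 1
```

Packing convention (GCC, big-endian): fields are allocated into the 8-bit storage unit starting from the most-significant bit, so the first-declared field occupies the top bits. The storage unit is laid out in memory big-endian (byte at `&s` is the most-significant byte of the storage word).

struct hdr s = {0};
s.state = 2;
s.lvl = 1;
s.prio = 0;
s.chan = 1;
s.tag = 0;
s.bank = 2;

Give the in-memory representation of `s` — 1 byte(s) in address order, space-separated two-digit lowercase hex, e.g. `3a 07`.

aa

state:2 = 2 → 0x2 << 6 → word 0x80
lvl:1 = 1 → 0x1 << 5 → word 0xa0
prio:1 = 0 → 0x0 << 4 → word 0xa0
chan:1 = 1 → 0x1 << 3 → word 0xa8
tag:1 = 0 → 0x0 << 2 → word 0xa8
bank:2 = 2 → 0x2 << 0 → word 0xaa
word = 0xaa → big-endian bytes:
  [0]=0xaa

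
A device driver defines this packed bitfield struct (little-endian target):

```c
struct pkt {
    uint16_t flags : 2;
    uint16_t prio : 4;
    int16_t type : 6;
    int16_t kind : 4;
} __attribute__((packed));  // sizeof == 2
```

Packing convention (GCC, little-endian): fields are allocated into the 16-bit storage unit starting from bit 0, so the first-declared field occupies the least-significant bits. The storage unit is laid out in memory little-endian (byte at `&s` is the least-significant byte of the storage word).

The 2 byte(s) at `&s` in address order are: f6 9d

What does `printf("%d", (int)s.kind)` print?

-7

[0]=0xf6 [1]=0x9d (little-endian) → word 0x9df6
flags:2 @ bit 0 → (0x9df6>>0)&0x3 = 0x2
prio:4 @ bit 2 → (0x9df6>>2)&0xf = 0xd
type:6 @ bit 6 → (0x9df6>>6)&0x3f = 0x37
kind:4 @ bit 12 → (0x9df6>>12)&0xf = 0x9  ←
kind signed 4b, MSB=1: 9 - 16 = -7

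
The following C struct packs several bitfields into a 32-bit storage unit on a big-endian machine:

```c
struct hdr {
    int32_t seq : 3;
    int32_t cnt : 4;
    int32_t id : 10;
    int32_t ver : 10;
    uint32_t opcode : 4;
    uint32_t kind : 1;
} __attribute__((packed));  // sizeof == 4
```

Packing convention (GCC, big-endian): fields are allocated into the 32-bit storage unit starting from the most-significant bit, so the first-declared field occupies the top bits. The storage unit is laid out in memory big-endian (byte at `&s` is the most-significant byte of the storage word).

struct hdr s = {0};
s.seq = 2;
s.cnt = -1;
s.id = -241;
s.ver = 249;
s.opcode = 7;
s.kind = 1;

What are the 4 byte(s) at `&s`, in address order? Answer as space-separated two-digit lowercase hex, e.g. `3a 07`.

seq:3 = 2 → 0x2 << 29 → word 0x40000000
cnt:4 = -1 → 0xf << 25 → word 0x5e000000
id:10 = -241 → 0x30f << 15 → word 0x5f878000
ver:10 = 249 → 0xf9 << 5 → word 0x5f879f20
opcode:4 = 7 → 0x7 << 1 → word 0x5f879f2e
kind:1 = 1 → 0x1 << 0 → word 0x5f879f2f
word = 0x5f879f2f → big-endian bytes:
  [0]=0x5f  [1]=0x87  [2]=0x9f  [3]=0x2f

5f 87 9f 2f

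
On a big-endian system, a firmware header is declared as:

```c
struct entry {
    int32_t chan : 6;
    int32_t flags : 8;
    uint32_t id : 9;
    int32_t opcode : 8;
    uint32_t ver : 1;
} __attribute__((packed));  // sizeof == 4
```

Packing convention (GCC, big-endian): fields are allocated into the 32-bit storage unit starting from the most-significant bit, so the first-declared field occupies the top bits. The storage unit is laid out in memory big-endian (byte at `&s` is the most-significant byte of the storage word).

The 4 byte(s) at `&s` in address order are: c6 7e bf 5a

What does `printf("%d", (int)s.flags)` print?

-97

[0]=0xc6 [1]=0x7e [2]=0xbf [3]=0x5a (big-endian) → word 0xc67ebf5a
chan:6 @ bit 26 → (0xc67ebf5a>>26)&0x3f = 0x31
flags:8 @ bit 18 → (0xc67ebf5a>>18)&0xff = 0x9f  ←
id:9 @ bit 9 → (0xc67ebf5a>>9)&0x1ff = 0x15f
opcode:8 @ bit 1 → (0xc67ebf5a>>1)&0xff = 0xad
ver:1 @ bit 0 → (0xc67ebf5a>>0)&0x1 = 0x0
flags signed 8b, MSB=1: 159 - 256 = -97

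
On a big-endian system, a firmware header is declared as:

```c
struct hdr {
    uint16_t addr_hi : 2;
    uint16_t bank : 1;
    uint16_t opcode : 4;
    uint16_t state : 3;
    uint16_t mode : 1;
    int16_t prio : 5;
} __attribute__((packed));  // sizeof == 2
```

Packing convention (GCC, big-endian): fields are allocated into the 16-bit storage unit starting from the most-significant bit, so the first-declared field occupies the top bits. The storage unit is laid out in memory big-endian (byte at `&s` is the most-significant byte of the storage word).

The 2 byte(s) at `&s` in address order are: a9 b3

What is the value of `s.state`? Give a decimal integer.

6

[0]=0xa9 [1]=0xb3 (big-endian) → word 0xa9b3
addr_hi:2 @ bit 14 → (0xa9b3>>14)&0x3 = 0x2
bank:1 @ bit 13 → (0xa9b3>>13)&0x1 = 0x1
opcode:4 @ bit 9 → (0xa9b3>>9)&0xf = 0x4
state:3 @ bit 6 → (0xa9b3>>6)&0x7 = 0x6  ←
mode:1 @ bit 5 → (0xa9b3>>5)&0x1 = 0x1
prio:5 @ bit 0 → (0xa9b3>>0)&0x1f = 0x13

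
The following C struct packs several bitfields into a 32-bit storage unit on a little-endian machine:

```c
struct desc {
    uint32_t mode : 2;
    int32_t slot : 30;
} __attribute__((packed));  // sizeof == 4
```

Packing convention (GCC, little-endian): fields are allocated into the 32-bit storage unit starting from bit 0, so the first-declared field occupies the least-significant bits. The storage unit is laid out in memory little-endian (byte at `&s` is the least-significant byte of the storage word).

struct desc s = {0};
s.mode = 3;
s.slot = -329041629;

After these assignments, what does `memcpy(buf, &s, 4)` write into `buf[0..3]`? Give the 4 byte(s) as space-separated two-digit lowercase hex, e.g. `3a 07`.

8f e4 8c b1

mode:2 = 3 → 0x3 << 0 → word 0x00000003
slot:30 = -329041629 → 0x2c633923 << 2 → word 0xb18ce48f
word = 0xb18ce48f → little-endian bytes:
  [0]=0x8f  [1]=0xe4  [2]=0x8c  [3]=0xb1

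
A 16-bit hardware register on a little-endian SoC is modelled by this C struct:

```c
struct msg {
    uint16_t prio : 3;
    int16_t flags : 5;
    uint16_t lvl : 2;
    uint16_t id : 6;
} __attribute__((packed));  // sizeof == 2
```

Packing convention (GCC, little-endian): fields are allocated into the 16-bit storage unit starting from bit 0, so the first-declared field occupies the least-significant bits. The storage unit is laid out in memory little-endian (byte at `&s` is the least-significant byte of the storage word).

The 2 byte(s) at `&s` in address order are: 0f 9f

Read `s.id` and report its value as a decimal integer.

39

[0]=0x0f [1]=0x9f (little-endian) → word 0x9f0f
prio [0+:3] = (word>>0) & 0x7 = 7
flags [3+:5] = (word>>3) & 0x1f = 1
lvl [8+:2] = (word>>8) & 0x3 = 3
id [10+:6] = (word>>10) & 0x3f = 39  ←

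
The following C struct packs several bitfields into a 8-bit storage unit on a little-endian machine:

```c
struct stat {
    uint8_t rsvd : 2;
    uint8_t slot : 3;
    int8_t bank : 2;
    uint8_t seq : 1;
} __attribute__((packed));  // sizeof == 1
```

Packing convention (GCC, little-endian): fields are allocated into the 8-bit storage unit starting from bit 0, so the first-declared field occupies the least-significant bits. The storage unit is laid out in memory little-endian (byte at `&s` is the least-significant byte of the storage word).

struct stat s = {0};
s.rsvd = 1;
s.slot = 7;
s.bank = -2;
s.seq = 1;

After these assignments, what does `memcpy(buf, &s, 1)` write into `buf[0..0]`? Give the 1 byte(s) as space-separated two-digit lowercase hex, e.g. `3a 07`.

dd

rsvd:2 = 1 → 0x1 << 0 → word 0x01
slot:3 = 7 → 0x7 << 2 → word 0x1d
bank:2 = -2 → 0x2 << 5 → word 0x5d
seq:1 = 1 → 0x1 << 7 → word 0xdd
word = 0xdd → little-endian bytes:
  [0]=0xdd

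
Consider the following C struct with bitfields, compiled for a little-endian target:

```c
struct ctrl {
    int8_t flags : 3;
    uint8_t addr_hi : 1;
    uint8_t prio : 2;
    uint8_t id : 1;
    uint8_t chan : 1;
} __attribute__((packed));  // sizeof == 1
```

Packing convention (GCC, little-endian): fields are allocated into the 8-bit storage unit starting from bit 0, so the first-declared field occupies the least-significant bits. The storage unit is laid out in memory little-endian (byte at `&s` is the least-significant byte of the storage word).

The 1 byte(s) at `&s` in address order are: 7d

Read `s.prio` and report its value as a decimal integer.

3

[0]=0x7d (little-endian) → word 0x7d
flags [0+:3] = (word>>0) & 0x7 = 5
addr_hi [3+:1] = (word>>3) & 0x1 = 1
prio [4+:2] = (word>>4) & 0x3 = 3  ←
id [6+:1] = (word>>6) & 0x1 = 1
chan [7+:1] = (word>>7) & 0x1 = 0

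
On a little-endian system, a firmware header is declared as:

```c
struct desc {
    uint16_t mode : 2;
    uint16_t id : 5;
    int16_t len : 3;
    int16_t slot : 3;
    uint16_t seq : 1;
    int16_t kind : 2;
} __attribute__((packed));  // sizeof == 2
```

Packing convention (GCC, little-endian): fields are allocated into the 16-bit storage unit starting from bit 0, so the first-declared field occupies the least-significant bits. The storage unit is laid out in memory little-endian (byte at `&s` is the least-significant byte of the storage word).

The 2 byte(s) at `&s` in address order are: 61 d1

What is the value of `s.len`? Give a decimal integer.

[0]=0x61 [1]=0xd1 (little-endian) → word 0xd161
mode [0+:2] = (word>>0) & 0x3 = 1
id [2+:5] = (word>>2) & 0x1f = 24
len [7+:3] = (word>>7) & 0x7 = 2  ←
slot [10+:3] = (word>>10) & 0x7 = 4
seq [13+:1] = (word>>13) & 0x1 = 0
kind [14+:2] = (word>>14) & 0x3 = 3
len signed 3b, MSB=0: value = 2

2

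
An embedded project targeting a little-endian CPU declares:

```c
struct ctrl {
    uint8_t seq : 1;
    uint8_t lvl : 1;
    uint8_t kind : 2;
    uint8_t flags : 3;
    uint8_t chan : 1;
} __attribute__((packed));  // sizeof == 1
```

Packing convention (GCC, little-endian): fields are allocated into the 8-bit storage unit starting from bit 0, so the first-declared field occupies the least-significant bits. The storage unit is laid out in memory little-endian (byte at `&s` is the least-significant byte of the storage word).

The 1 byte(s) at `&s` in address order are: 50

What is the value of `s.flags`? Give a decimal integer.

[0]=0x50 (little-endian) → word 0x50
seq [0+:1] = (word>>0) & 0x1 = 0
lvl [1+:1] = (word>>1) & 0x1 = 0
kind [2+:2] = (word>>2) & 0x3 = 0
flags [4+:3] = (word>>4) & 0x7 = 5  ←
chan [7+:1] = (word>>7) & 0x1 = 0

5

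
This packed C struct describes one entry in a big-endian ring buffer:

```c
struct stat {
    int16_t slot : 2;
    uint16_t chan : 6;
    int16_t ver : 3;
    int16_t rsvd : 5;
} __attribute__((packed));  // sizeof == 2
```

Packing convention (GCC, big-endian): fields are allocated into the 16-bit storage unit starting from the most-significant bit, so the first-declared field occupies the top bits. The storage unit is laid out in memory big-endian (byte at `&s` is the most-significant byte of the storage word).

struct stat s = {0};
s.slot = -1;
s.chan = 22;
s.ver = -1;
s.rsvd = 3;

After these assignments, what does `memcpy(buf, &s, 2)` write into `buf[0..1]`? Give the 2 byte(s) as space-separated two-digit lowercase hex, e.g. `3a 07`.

slot (2b) val=-1 bits=0x3 at bit 14: 0xc000
chan (6b) val=22 bits=0x16 at bit 8: 0xd600
ver (3b) val=-1 bits=0x7 at bit 5: 0xd6e0
rsvd (5b) val=3 bits=0x3 at bit 0: 0xd6e3
word = 0xd6e3 → big-endian bytes:
  [0]=0xd6  [1]=0xe3

d6 e3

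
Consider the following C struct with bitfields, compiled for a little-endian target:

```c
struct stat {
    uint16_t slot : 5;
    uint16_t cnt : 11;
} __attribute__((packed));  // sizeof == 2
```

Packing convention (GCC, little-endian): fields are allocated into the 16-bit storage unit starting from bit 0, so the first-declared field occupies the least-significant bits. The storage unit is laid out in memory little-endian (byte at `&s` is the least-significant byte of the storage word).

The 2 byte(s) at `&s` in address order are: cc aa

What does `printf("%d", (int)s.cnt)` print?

1366

[0]=0xcc [1]=0xaa (little-endian) → word 0xaacc
slot [0+:5] = (word>>0) & 0x1f = 12
cnt [5+:11] = (word>>5) & 0x7ff = 1366  ←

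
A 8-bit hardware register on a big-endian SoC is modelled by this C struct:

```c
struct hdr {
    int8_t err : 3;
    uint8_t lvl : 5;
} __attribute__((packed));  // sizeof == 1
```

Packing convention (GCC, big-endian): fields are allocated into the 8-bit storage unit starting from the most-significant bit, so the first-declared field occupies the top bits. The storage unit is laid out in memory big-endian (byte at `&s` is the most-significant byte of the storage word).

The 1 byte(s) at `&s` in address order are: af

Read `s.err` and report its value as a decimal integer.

[0]=0xaf (big-endian) → word 0xaf
err:3 @ bit 5 → (0xaf>>5)&0x7 = 0x5  ←
lvl:5 @ bit 0 → (0xaf>>0)&0x1f = 0xf
err signed 3b, MSB=1: 5 - 8 = -3

-3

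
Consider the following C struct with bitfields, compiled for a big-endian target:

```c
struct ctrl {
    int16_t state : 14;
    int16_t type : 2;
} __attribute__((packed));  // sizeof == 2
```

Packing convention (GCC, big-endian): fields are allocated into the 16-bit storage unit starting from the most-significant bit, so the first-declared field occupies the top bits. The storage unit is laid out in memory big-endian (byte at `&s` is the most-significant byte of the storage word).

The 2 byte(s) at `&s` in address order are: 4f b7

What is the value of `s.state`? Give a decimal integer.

[0]=0x4f [1]=0xb7 (big-endian) → word 0x4fb7
state:14 @ bit 2 → (0x4fb7>>2)&0x3fff = 0x13ed  ←
type:2 @ bit 0 → (0x4fb7>>0)&0x3 = 0x3
state signed 14b, MSB=0: value = 5101

5101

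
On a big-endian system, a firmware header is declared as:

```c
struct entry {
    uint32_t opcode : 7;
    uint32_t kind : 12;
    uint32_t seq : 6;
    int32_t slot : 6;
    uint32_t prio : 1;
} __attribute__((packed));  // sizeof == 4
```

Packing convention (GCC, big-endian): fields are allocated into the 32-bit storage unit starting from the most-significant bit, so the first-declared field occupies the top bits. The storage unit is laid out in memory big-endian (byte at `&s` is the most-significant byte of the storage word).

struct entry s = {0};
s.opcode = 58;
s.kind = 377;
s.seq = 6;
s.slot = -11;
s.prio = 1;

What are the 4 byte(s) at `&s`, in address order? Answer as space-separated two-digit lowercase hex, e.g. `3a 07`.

opcode (7b) val=58 bits=0x3a at bit 25: 0x74000000
kind (12b) val=377 bits=0x179 at bit 13: 0x742f2000
seq (6b) val=6 bits=0x6 at bit 7: 0x742f2300
slot (6b) val=-11 bits=0x35 at bit 1: 0x742f236a
prio (1b) val=1 bits=0x1 at bit 0: 0x742f236b
word = 0x742f236b → big-endian bytes:
  [0]=0x74  [1]=0x2f  [2]=0x23  [3]=0x6b

74 2f 23 6b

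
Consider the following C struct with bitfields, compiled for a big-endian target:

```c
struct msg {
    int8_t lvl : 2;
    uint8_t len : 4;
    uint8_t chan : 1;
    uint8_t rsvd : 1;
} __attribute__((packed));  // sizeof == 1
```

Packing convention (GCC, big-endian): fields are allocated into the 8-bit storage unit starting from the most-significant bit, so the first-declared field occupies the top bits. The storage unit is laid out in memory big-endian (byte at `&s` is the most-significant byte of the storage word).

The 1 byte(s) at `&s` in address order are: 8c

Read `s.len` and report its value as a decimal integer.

3

[0]=0x8c (big-endian) → word 0x8c
lvl [6+:2] = (word>>6) & 0x3 = 2
len [2+:4] = (word>>2) & 0xf = 3  ←
chan [1+:1] = (word>>1) & 0x1 = 0
rsvd [0+:1] = (word>>0) & 0x1 = 0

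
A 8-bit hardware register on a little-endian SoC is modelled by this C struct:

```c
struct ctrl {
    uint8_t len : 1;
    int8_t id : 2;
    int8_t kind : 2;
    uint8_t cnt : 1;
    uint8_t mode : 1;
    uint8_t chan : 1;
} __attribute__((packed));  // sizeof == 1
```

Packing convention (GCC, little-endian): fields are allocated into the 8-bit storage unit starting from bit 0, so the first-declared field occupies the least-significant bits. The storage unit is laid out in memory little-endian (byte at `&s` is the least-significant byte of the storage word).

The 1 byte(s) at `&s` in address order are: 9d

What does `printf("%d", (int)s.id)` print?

-2

[0]=0x9d (little-endian) → word 0x9d
len:1 @ bit 0 → (0x9d>>0)&0x1 = 0x1
id:2 @ bit 1 → (0x9d>>1)&0x3 = 0x2  ←
kind:2 @ bit 3 → (0x9d>>3)&0x3 = 0x3
cnt:1 @ bit 5 → (0x9d>>5)&0x1 = 0x0
mode:1 @ bit 6 → (0x9d>>6)&0x1 = 0x0
chan:1 @ bit 7 → (0x9d>>7)&0x1 = 0x1
id signed 2b, MSB=1: 2 - 4 = -2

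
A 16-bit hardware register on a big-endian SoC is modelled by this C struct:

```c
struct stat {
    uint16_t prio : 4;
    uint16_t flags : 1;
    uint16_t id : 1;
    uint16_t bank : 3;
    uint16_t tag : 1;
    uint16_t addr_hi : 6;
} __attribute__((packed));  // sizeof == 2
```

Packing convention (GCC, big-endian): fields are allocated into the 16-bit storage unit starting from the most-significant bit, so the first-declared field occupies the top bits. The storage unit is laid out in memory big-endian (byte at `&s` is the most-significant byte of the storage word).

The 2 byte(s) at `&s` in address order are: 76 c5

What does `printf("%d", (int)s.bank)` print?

[0]=0x76 [1]=0xc5 (big-endian) → word 0x76c5
prio [12+:4] = (word>>12) & 0xf = 7
flags [11+:1] = (word>>11) & 0x1 = 0
id [10+:1] = (word>>10) & 0x1 = 1
bank [7+:3] = (word>>7) & 0x7 = 5  ←
tag [6+:1] = (word>>6) & 0x1 = 1
addr_hi [0+:6] = (word>>0) & 0x3f = 5

5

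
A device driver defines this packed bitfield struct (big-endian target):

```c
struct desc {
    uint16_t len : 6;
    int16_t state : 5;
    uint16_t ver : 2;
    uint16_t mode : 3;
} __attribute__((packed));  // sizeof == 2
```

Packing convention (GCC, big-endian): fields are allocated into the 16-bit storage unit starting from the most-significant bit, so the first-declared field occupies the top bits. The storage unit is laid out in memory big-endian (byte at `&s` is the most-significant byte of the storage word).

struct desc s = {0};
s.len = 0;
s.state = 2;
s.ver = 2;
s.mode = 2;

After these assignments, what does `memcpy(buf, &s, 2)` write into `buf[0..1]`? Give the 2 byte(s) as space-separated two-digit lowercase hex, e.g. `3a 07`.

00 52

len (6b) val=0 bits=0x0 at bit 10: 0x0000
state (5b) val=2 bits=0x2 at bit 5: 0x0040
ver (2b) val=2 bits=0x2 at bit 3: 0x0050
mode (3b) val=2 bits=0x2 at bit 0: 0x0052
word = 0x0052 → big-endian bytes:
  [0]=0x00  [1]=0x52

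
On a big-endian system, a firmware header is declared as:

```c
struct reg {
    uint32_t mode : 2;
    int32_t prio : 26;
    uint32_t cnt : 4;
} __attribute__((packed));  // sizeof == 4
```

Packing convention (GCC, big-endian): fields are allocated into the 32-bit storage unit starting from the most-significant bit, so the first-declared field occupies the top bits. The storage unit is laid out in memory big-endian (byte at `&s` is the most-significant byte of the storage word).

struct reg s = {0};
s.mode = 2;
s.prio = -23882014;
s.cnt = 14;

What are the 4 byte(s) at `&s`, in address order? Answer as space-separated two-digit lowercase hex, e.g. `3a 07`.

a9 39 6e 2e

mode:2 = 2 → 0x2 << 30 → word 0x80000000
prio:26 = -23882014 → 0x29396e2 << 4 → word 0xa9396e20
cnt:4 = 14 → 0xe << 0 → word 0xa9396e2e
word = 0xa9396e2e → big-endian bytes:
  [0]=0xa9  [1]=0x39  [2]=0x6e  [3]=0x2e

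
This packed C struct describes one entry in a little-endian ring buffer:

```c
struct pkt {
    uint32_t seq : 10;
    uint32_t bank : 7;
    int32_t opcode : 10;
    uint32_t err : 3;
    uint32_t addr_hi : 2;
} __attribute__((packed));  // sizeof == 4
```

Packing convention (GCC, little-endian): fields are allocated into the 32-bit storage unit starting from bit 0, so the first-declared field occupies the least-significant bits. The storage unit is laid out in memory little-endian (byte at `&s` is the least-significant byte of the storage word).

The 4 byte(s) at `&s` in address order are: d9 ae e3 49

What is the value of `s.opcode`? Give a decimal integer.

[0]=0xd9 [1]=0xae [2]=0xe3 [3]=0x49 (little-endian) → word 0x49e3aed9
seq:10 @ bit 0 → (0x49e3aed9>>0)&0x3ff = 0x2d9
bank:7 @ bit 10 → (0x49e3aed9>>10)&0x7f = 0x6b
opcode:10 @ bit 17 → (0x49e3aed9>>17)&0x3ff = 0xf1  ←
err:3 @ bit 27 → (0x49e3aed9>>27)&0x7 = 0x1
addr_hi:2 @ bit 30 → (0x49e3aed9>>30)&0x3 = 0x1
opcode signed 10b, MSB=0: value = 241

241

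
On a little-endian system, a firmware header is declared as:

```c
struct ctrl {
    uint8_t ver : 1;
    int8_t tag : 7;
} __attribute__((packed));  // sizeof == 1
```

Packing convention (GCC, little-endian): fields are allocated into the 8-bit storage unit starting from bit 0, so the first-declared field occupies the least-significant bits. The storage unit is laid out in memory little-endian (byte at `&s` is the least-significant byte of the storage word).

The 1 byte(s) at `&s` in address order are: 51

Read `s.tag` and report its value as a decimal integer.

[0]=0x51 (little-endian) → word 0x51
ver [0+:1] = (word>>0) & 0x1 = 1
tag [1+:7] = (word>>1) & 0x7f = 40  ←
tag signed 7b, MSB=0: value = 40

40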